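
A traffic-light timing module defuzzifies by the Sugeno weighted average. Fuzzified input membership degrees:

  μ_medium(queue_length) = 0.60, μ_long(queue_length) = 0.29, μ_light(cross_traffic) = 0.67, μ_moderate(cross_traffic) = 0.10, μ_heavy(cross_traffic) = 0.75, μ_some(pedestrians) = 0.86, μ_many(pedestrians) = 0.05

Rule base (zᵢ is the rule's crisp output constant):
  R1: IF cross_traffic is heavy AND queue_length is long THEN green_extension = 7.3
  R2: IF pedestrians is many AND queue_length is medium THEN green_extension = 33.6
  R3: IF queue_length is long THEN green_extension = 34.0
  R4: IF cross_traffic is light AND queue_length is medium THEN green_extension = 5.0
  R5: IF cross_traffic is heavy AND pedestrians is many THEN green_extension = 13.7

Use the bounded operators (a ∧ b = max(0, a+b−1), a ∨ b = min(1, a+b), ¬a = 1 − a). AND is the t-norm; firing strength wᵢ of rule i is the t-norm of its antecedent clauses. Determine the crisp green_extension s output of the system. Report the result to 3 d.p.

19.170

R1 (z=7.3): heavy=0.75, long=0.29; AND[max(0, a+b−1)] → w = 0.04
R2 (z=33.6): many=0.05, medium=0.60; AND[max(0, a+b−1)] → w = 0.00
R3 (z=34.0): long=0.29 → w = 0.29
R4 (z=5.0): light=0.67, medium=0.60; AND[max(0, a+b−1)] → w = 0.27
R5 (z=13.7): heavy=0.75, many=0.05; AND[max(0, a+b−1)] → w = 0.00
Weighted average = (0.04·7.3 + 0.00·33.6 + 0.29·34.0 + 0.27·5.0 + 0.00·13.7) / (0.04 + 0.00 + 0.29 + 0.27 + 0.00)
  = 11.5020 / 0.6000 = 19.170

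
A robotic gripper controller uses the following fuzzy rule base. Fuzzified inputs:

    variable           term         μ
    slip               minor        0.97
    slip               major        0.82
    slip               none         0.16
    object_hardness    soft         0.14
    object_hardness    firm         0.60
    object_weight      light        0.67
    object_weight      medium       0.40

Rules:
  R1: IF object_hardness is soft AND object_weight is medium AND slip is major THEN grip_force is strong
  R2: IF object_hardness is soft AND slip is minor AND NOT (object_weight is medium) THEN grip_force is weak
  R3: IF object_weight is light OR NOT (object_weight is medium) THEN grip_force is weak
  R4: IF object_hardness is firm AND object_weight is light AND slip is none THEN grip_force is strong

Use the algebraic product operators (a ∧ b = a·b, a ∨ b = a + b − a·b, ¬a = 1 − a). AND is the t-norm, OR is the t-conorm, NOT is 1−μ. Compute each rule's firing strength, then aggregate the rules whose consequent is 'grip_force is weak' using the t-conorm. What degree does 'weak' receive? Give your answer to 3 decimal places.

R1: soft=0.14, medium=0.40, major=0.82; AND[a·b] → w = 0.0459
R2: soft=0.14, minor=0.97, ¬medium=1−0.40=0.60; AND[a·b] → w = 0.0815
R3: light=0.67, ¬medium=1−0.40=0.60; OR[a + b − a·b] → w = 0.8680
R4: firm=0.60, light=0.67, none=0.16; AND[a·b] → w = 0.0643
Rules with consequent 'weak': {R2, R3} → strengths 0.0815, 0.8680
Aggregate via t-conorm [a + b − a·b]: 0.8788

0.879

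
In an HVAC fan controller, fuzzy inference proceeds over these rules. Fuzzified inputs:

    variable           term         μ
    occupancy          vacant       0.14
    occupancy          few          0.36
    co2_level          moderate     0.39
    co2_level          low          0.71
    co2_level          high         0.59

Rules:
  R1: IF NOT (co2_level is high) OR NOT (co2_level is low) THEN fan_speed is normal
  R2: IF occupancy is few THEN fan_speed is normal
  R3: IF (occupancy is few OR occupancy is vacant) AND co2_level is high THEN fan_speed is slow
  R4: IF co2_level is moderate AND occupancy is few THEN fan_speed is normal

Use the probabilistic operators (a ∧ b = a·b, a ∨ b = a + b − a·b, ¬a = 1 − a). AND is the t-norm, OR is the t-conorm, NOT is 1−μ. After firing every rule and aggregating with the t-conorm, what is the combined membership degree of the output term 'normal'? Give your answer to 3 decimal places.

R1: ¬high=1−0.59=0.41, ¬low=1−0.71=0.29; OR[a + b − a·b] → w = 0.5811
R2: few=0.36 → w = 0.3600
R3: (few=0.36 OR vacant=0.14) = 0.4496; AND[a·b] with high=0.59 → w = 0.2653
R4: moderate=0.39, few=0.36; AND[a·b] → w = 0.1404
Rules with consequent 'normal': {R1, R2, R4} → strengths 0.5811, 0.3600, 0.1404
Aggregate via t-conorm [a + b − a·b]: 0.7695

0.770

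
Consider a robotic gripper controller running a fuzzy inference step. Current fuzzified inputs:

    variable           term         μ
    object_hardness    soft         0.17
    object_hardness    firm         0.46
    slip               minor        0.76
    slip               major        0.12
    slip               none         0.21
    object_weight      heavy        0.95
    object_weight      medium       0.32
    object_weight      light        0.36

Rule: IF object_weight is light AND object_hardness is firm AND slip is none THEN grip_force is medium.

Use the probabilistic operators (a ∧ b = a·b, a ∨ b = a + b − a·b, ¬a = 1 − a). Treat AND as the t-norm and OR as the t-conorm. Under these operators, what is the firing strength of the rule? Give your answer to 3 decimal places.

firing strength: light=0.36, firm=0.46, none=0.21; AND[a·b] → w = 0.0348

0.035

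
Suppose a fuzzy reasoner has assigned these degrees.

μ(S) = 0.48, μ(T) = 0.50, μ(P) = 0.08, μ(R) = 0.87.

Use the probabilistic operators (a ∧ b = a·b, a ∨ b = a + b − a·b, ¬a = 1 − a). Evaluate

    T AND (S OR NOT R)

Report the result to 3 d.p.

NOT R = 1 − 0.8700 = 0.1300
S OR NOT R = a + b − a·b on (0.4800, 0.1300) = 0.5476
T AND (S OR NOT R) = a·b on (0.5000, 0.5476) = 0.2738

0.274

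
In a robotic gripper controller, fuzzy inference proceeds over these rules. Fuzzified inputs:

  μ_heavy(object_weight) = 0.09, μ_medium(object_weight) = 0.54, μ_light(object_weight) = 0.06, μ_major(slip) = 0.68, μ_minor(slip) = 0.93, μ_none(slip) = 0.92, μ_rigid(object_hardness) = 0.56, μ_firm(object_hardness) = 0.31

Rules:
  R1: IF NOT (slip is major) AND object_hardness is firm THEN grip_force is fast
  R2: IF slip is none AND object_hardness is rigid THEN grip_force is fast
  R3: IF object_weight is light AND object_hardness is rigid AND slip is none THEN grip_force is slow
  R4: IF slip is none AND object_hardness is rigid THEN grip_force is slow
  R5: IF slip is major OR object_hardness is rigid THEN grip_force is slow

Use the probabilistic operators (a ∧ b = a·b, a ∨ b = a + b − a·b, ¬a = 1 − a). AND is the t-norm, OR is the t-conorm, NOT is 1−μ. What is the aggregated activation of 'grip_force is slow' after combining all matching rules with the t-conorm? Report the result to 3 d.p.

0.934

R1: ¬major=1−0.68=0.32, firm=0.31; AND[a·b] → w = 0.0992
R2: none=0.92, rigid=0.56; AND[a·b] → w = 0.5152
R3: light=0.06, rigid=0.56, none=0.92; AND[a·b] → w = 0.0309
R4: none=0.92, rigid=0.56; AND[a·b] → w = 0.5152
R5: major=0.68, rigid=0.56; OR[a + b − a·b] → w = 0.8592
Rules with consequent 'slow': {R3, R4, R5} → strengths 0.0309, 0.5152, 0.8592
Aggregate via t-conorm [a + b − a·b]: 0.9339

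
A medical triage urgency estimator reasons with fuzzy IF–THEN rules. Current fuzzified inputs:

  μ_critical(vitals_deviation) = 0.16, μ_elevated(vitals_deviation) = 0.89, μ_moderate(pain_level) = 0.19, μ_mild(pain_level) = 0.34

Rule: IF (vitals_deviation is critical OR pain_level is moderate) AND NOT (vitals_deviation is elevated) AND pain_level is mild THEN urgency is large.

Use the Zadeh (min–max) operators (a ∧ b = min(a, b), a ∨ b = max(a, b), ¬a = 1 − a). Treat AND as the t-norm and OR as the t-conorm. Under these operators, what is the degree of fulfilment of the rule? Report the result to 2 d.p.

firing strength: (critical=0.16 OR moderate=0.19) = 0.19; AND[min(a, b)] with ¬elevated=1−0.89=0.11, mild=0.34 → w = 0.11

0.11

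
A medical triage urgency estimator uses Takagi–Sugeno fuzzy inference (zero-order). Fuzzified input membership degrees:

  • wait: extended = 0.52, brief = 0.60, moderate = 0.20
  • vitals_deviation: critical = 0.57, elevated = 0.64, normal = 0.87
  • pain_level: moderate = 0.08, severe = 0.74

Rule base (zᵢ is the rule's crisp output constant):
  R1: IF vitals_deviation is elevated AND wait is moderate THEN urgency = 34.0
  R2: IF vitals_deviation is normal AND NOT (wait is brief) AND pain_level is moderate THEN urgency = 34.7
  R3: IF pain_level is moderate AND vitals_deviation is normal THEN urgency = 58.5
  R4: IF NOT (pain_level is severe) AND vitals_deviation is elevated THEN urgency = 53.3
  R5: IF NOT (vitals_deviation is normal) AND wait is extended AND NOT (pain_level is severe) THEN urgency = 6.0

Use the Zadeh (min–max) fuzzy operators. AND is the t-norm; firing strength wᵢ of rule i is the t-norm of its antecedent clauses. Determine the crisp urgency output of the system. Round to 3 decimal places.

R1 (z=34.0): elevated=0.64, moderate=0.20; AND[min(a, b)] → w = 0.20
R2 (z=34.7): normal=0.87, ¬brief=1−0.60=0.40, moderate=0.08; AND[min(a, b)] → w = 0.08
R3 (z=58.5): moderate=0.08, normal=0.87; AND[min(a, b)] → w = 0.08
R4 (z=53.3): ¬severe=1−0.74=0.26, elevated=0.64; AND[min(a, b)] → w = 0.26
R5 (z=6.0): ¬normal=1−0.87=0.13, extended=0.52, ¬severe=1−0.74=0.26; AND[min(a, b)] → w = 0.13
Weighted average = (0.20·34.0 + 0.08·34.7 + 0.08·58.5 + 0.26·53.3 + 0.13·6.0) / (0.20 + 0.08 + 0.08 + 0.26 + 0.13)
  = 28.8940 / 0.7500 = 38.525

38.525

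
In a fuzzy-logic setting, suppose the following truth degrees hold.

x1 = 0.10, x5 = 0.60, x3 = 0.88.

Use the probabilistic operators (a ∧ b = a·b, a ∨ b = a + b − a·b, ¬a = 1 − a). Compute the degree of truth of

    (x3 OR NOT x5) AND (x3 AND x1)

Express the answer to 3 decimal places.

NOT x5 = 1 − 0.6000 = 0.4000
x3 OR NOT x5 = a + b − a·b on (0.8800, 0.4000) = 0.9280
x3 AND x1 = a·b on (0.8800, 0.1000) = 0.0880
(x3 OR NOT x5) AND (x3 AND x1) = a·b on (0.9280, 0.0880) = 0.0817

0.082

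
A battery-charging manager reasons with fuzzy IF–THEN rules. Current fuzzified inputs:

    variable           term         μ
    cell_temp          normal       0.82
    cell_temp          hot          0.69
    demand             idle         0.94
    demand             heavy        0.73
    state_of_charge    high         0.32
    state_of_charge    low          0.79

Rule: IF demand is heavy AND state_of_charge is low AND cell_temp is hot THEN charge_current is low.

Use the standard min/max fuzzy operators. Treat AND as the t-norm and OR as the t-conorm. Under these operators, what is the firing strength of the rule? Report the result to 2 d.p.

0.69

firing strength: heavy=0.73, low=0.79, hot=0.69; AND[min(a, b)] → w = 0.69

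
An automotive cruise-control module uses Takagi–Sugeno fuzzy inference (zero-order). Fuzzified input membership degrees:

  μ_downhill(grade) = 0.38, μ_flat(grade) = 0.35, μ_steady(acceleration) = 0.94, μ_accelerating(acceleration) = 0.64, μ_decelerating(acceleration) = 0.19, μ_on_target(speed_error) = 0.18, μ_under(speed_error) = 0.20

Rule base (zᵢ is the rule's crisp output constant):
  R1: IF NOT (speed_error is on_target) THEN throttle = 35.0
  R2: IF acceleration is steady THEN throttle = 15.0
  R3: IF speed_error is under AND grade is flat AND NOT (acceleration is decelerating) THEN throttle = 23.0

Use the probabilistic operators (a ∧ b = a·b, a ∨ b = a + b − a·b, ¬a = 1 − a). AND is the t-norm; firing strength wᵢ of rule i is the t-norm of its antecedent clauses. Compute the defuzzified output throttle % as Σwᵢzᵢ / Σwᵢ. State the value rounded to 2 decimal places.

R1 (z=35.0): ¬on_target=1−0.18=0.82 → w = 0.8200
R2 (z=15.0): steady=0.94 → w = 0.9400
R3 (z=23.0): under=0.20, flat=0.35, ¬decelerating=1−0.19=0.81; AND[a·b] → w = 0.0567
Weighted average = (0.8200·35.0 + 0.9400·15.0 + 0.0567·23.0) / (0.8200 + 0.9400 + 0.0567)
  = 44.1041 / 1.8167 = 24.28

24.28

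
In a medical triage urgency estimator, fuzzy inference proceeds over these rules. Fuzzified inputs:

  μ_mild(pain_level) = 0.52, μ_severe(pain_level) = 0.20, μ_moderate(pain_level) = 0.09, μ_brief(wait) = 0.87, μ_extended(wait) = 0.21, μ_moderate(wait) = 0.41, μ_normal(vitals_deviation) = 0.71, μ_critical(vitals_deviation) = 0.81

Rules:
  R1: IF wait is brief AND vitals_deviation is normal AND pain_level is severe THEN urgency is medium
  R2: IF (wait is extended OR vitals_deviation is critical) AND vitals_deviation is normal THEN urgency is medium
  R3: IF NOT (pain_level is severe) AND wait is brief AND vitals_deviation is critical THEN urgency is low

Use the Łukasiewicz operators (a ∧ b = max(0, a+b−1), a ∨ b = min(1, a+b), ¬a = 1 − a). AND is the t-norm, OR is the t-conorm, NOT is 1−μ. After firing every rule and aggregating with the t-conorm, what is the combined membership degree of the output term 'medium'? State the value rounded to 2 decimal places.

R1: brief=0.87, normal=0.71, severe=0.20; AND[max(0, a+b−1)] → w = 0.00
R2: (extended=0.21 OR critical=0.81) = 1.00; AND[max(0, a+b−1)] with normal=0.71 → w = 0.71
R3: ¬severe=1−0.20=0.80, brief=0.87, critical=0.81; AND[max(0, a+b−1)] → w = 0.48
Rules with consequent 'medium': {R1, R2} → strengths 0.00, 0.71
Aggregate via t-conorm [min(1, a+b)]: 0.71

0.71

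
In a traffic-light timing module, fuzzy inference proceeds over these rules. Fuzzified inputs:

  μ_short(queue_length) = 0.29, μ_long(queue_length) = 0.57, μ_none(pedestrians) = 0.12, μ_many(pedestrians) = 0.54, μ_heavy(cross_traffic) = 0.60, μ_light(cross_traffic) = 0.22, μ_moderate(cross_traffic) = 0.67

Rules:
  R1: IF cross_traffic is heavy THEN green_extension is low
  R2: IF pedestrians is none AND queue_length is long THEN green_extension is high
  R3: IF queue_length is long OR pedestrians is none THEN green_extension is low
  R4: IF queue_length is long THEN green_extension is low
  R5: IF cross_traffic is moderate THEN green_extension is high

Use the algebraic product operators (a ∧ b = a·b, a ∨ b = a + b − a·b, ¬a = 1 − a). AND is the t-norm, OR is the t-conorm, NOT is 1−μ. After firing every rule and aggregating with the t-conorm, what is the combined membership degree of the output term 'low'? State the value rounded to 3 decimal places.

0.935

R1: heavy=0.60 → w = 0.6000
R2: none=0.12, long=0.57; AND[a·b] → w = 0.0684
R3: long=0.57, none=0.12; OR[a + b − a·b] → w = 0.6216
R4: long=0.57 → w = 0.5700
R5: moderate=0.67 → w = 0.6700
Rules with consequent 'low': {R1, R3, R4} → strengths 0.6000, 0.6216, 0.5700
Aggregate via t-conorm [a + b − a·b]: 0.9349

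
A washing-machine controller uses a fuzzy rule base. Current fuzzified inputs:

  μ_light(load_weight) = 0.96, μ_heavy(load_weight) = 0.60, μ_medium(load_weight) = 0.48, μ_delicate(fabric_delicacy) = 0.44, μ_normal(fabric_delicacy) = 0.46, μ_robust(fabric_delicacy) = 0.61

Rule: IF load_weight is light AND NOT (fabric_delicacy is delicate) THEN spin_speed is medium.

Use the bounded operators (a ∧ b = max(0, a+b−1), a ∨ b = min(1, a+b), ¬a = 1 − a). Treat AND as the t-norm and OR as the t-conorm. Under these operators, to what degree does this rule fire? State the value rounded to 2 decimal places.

firing strength: light=0.96, ¬delicate=1−0.44=0.56; AND[max(0, a+b−1)] → w = 0.52

0.52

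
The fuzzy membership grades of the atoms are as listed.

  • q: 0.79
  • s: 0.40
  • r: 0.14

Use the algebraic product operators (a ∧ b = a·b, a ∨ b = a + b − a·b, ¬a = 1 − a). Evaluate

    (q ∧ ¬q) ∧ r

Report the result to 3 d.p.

0.023

¬q = 1 − 0.7900 = 0.2100
q ∧ ¬q = a·b on (0.7900, 0.2100) = 0.1659
(q ∧ ¬q) ∧ r = a·b on (0.1659, 0.1400) = 0.0232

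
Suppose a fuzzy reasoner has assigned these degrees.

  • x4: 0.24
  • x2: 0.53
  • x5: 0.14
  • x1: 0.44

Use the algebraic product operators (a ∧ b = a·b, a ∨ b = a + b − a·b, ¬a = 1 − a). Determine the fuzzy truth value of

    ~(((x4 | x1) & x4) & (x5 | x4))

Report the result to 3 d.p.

x4 | x1 = a + b − a·b on (0.2400, 0.4400) = 0.5744
(x4 | x1) & x4 = a·b on (0.5744, 0.2400) = 0.1379
x5 | x4 = a + b − a·b on (0.1400, 0.2400) = 0.3464
((x4 | x1) & x4) & (x5 | x4) = a·b on (0.1379, 0.3464) = 0.0478
~(((x4 | x1) & x4) & (x5 | x4)) = 1 − 0.0478 = 0.9522

0.952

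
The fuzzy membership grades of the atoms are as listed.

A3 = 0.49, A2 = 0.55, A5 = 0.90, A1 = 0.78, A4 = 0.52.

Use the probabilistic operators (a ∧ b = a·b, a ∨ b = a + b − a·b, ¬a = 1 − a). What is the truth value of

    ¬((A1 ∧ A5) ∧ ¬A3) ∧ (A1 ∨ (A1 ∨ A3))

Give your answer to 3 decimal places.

0.626

A1 ∧ A5 = a·b on (0.7800, 0.9000) = 0.7020
¬A3 = 1 − 0.4900 = 0.5100
(A1 ∧ A5) ∧ ¬A3 = a·b on (0.7020, 0.5100) = 0.3580
¬((A1 ∧ A5) ∧ ¬A3) = 1 − 0.3580 = 0.6420
A1 ∨ A3 = a + b − a·b on (0.7800, 0.4900) = 0.8878
A1 ∨ (A1 ∨ A3) = a + b − a·b on (0.7800, 0.8878) = 0.9753
¬((A1 ∧ A5) ∧ ¬A3) ∧ (A1 ∨ (A1 ∨ A3)) = a·b on (0.6420, 0.9753) = 0.6261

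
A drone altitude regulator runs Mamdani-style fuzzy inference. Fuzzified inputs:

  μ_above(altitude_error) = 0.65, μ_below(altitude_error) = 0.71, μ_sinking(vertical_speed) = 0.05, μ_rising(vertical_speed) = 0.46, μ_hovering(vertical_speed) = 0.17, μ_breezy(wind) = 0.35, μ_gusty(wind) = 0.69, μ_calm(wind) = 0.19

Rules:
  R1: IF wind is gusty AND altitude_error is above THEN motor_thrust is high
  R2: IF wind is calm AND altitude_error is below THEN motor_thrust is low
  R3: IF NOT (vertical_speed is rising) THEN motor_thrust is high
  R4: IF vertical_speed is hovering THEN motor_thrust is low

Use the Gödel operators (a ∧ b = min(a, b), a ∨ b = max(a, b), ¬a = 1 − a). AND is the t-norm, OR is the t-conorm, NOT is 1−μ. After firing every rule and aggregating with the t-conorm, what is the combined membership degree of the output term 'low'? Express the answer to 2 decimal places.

R1: gusty=0.69, above=0.65; AND[min(a, b)] → w = 0.65
R2: calm=0.19, below=0.71; AND[min(a, b)] → w = 0.19
R3: ¬rising=1−0.46=0.54 → w = 0.54
R4: hovering=0.17 → w = 0.17
Rules with consequent 'low': {R2, R4} → strengths 0.19, 0.17
Aggregate via t-conorm [max(a, b)]: 0.19

0.19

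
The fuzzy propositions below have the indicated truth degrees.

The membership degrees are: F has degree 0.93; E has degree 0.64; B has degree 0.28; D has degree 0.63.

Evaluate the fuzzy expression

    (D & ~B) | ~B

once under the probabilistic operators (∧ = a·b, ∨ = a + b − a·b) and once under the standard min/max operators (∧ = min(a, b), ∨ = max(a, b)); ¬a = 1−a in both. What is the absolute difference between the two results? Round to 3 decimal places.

Under probabilistic:
  ~B = 1 − 0.2800 = 0.7200
  D & ~B = a·b on (0.6300, 0.7200) = 0.4536
  ~B = 1 − 0.2800 = 0.7200
  (D & ~B) | ~B = a + b − a·b on (0.4536, 0.7200) = 0.8470
  → value = 0.8470
Under standard min/max:
  ~B = 1 − 0.28 = 0.72
  D & ~B = min(a, b) on (0.63, 0.72) = 0.63
  ~B = 1 − 0.28 = 0.72
  (D & ~B) | ~B = max(a, b) on (0.63, 0.72) = 0.72
  → value = 0.7200
|0.8470 − 0.7200| = 0.127

0.127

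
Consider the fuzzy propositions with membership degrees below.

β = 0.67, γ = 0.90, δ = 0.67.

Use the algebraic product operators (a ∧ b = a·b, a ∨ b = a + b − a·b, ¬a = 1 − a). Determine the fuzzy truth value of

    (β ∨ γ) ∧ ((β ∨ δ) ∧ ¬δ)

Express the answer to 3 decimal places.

0.284

β ∨ γ = a + b − a·b on (0.6700, 0.9000) = 0.9670
β ∨ δ = a + b − a·b on (0.6700, 0.6700) = 0.8911
¬δ = 1 − 0.6700 = 0.3300
(β ∨ δ) ∧ ¬δ = a·b on (0.8911, 0.3300) = 0.2941
(β ∨ γ) ∧ ((β ∨ δ) ∧ ¬δ) = a·b on (0.9670, 0.2941) = 0.2844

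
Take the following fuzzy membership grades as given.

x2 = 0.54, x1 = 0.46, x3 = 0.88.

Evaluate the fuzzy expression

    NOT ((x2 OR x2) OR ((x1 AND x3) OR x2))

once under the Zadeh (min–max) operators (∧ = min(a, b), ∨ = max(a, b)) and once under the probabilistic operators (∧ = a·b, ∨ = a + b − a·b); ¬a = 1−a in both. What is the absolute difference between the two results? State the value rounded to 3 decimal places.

Under Zadeh (min–max):
  x2 OR x2 = max(a, b) on (0.54, 0.54) = 0.54
  x1 AND x3 = min(a, b) on (0.46, 0.88) = 0.46
  (x1 AND x3) OR x2 = max(a, b) on (0.46, 0.54) = 0.54
  (x2 OR x2) OR ((x1 AND x3) OR x2) = max(a, b) on (0.54, 0.54) = 0.54
  NOT ((x2 OR x2) OR ((x1 AND x3) OR x2)) = 1 − 0.54 = 0.46
  → value = 0.4600
Under probabilistic:
  x2 OR x2 = a + b − a·b on (0.5400, 0.5400) = 0.7884
  x1 AND x3 = a·b on (0.4600, 0.8800) = 0.4048
  (x1 AND x3) OR x2 = a + b − a·b on (0.4048, 0.5400) = 0.7262
  (x2 OR x2) OR ((x1 AND x3) OR x2) = a + b − a·b on (0.7884, 0.7262) = 0.9421
  NOT ((x2 OR x2) OR ((x1 AND x3) OR x2)) = 1 − 0.9421 = 0.0579
  → value = 0.0579
|0.4600 − 0.0579| = 0.402

0.402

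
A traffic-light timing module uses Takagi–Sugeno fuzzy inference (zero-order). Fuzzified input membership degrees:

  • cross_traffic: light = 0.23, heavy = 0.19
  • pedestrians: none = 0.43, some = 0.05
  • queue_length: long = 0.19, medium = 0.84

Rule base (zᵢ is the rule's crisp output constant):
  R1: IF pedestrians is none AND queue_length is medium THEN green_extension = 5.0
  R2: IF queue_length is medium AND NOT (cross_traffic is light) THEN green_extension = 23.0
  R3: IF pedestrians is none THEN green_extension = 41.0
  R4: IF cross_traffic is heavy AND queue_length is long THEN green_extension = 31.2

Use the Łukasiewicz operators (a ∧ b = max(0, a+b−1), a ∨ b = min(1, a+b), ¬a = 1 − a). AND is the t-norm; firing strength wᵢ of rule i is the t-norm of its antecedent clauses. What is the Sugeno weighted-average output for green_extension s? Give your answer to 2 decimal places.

25.20

R1 (z=5.0): none=0.43, medium=0.84; AND[max(0, a+b−1)] → w = 0.27
R2 (z=23.0): medium=0.84, ¬light=1−0.23=0.77; AND[max(0, a+b−1)] → w = 0.61
R3 (z=41.0): none=0.43 → w = 0.43
R4 (z=31.2): heavy=0.19, long=0.19; AND[max(0, a+b−1)] → w = 0.00
Weighted average = (0.27·5.0 + 0.61·23.0 + 0.43·41.0 + 0.00·31.2) / (0.27 + 0.61 + 0.43 + 0.00)
  = 33.0100 / 1.3100 = 25.20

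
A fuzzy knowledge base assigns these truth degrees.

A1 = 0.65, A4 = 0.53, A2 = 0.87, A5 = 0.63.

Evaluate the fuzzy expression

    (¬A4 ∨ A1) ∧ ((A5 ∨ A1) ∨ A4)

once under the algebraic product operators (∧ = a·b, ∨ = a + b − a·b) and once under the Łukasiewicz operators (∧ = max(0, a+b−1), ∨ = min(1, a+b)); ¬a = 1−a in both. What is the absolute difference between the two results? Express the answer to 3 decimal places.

0.235

Under algebraic product:
  ¬A4 = 1 − 0.5300 = 0.4700
  ¬A4 ∨ A1 = a + b − a·b on (0.4700, 0.6500) = 0.8145
  A5 ∨ A1 = a + b − a·b on (0.6300, 0.6500) = 0.8705
  (A5 ∨ A1) ∨ A4 = a + b − a·b on (0.8705, 0.5300) = 0.9391
  (¬A4 ∨ A1) ∧ ((A5 ∨ A1) ∨ A4) = a·b on (0.8145, 0.9391) = 0.7649
  → value = 0.7649
Under Łukasiewicz:
  ¬A4 = 1 − 0.53 = 0.47
  ¬A4 ∨ A1 = min(1, a+b) on (0.47, 0.65) = 1.00
  A5 ∨ A1 = min(1, a+b) on (0.63, 0.65) = 1.00
  (A5 ∨ A1) ∨ A4 = min(1, a+b) on (1.00, 0.53) = 1.00
  (¬A4 ∨ A1) ∧ ((A5 ∨ A1) ∨ A4) = max(0, a+b−1) on (1.00, 1.00) = 1.00
  → value = 1.0000
|0.7649 − 1.0000| = 0.235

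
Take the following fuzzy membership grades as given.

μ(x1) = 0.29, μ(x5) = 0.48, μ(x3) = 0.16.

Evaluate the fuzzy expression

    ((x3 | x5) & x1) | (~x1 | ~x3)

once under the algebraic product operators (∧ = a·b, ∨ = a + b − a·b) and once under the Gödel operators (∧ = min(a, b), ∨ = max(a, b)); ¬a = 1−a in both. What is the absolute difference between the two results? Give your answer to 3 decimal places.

Under algebraic product:
  x3 | x5 = a + b − a·b on (0.1600, 0.4800) = 0.5632
  (x3 | x5) & x1 = a·b on (0.5632, 0.2900) = 0.1633
  ~x1 = 1 − 0.2900 = 0.7100
  ~x3 = 1 − 0.1600 = 0.8400
  ~x1 | ~x3 = a + b − a·b on (0.7100, 0.8400) = 0.9536
  ((x3 | x5) & x1) | (~x1 | ~x3) = a + b − a·b on (0.1633, 0.9536) = 0.9612
  → value = 0.9612
Under Gödel:
  x3 | x5 = max(a, b) on (0.16, 0.48) = 0.48
  (x3 | x5) & x1 = min(a, b) on (0.48, 0.29) = 0.29
  ~x1 = 1 − 0.29 = 0.71
  ~x3 = 1 − 0.16 = 0.84
  ~x1 | ~x3 = max(a, b) on (0.71, 0.84) = 0.84
  ((x3 | x5) & x1) | (~x1 | ~x3) = max(a, b) on (0.29, 0.84) = 0.84
  → value = 0.8400
|0.9612 − 0.8400| = 0.121

0.121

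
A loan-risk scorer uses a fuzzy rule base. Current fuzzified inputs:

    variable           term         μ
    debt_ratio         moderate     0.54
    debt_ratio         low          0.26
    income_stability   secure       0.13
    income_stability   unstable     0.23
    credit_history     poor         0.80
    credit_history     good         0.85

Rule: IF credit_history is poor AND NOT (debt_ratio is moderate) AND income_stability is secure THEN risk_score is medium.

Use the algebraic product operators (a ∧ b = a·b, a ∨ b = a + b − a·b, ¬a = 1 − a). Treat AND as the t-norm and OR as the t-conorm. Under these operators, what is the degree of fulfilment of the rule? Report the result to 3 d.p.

firing strength: poor=0.80, ¬moderate=1−0.54=0.46, secure=0.13; AND[a·b] → w = 0.0478

0.048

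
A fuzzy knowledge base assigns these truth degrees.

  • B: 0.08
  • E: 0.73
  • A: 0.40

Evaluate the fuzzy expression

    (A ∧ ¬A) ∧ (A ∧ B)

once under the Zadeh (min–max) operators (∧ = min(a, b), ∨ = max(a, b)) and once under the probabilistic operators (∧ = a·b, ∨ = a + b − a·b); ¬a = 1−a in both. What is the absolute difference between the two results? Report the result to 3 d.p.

Under Zadeh (min–max):
  ¬A = 1 − 0.40 = 0.60
  A ∧ ¬A = min(a, b) on (0.40, 0.60) = 0.40
  A ∧ B = min(a, b) on (0.40, 0.08) = 0.08
  (A ∧ ¬A) ∧ (A ∧ B) = min(a, b) on (0.40, 0.08) = 0.08
  → value = 0.0800
Under probabilistic:
  ¬A = 1 − 0.4000 = 0.6000
  A ∧ ¬A = a·b on (0.4000, 0.6000) = 0.2400
  A ∧ B = a·b on (0.4000, 0.0800) = 0.0320
  (A ∧ ¬A) ∧ (A ∧ B) = a·b on (0.2400, 0.0320) = 0.0077
  → value = 0.0077
|0.0800 − 0.0077| = 0.072

0.072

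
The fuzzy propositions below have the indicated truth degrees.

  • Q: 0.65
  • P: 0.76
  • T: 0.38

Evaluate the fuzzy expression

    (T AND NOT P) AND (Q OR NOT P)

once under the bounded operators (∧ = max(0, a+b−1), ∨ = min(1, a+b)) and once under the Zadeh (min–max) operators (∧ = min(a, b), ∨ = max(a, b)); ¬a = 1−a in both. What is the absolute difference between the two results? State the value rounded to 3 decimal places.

Under bounded:
  NOT P = 1 − 0.76 = 0.24
  T AND NOT P = max(0, a+b−1) on (0.38, 0.24) = 0.00
  NOT P = 1 − 0.76 = 0.24
  Q OR NOT P = min(1, a+b) on (0.65, 0.24) = 0.89
  (T AND NOT P) AND (Q OR NOT P) = max(0, a+b−1) on (0.00, 0.89) = 0.00
  → value = 0.0000
Under Zadeh (min–max):
  NOT P = 1 − 0.76 = 0.24
  T AND NOT P = min(a, b) on (0.38, 0.24) = 0.24
  NOT P = 1 − 0.76 = 0.24
  Q OR NOT P = max(a, b) on (0.65, 0.24) = 0.65
  (T AND NOT P) AND (Q OR NOT P) = min(a, b) on (0.24, 0.65) = 0.24
  → value = 0.2400
|0.0000 − 0.2400| = 0.240

0.240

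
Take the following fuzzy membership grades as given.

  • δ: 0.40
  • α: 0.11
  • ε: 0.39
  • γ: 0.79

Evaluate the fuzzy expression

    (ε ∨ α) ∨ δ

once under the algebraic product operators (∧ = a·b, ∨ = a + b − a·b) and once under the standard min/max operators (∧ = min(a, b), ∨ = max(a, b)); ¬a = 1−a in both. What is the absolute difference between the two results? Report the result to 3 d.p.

0.274

Under algebraic product:
  ε ∨ α = a + b − a·b on (0.3900, 0.1100) = 0.4571
  (ε ∨ α) ∨ δ = a + b − a·b on (0.4571, 0.4000) = 0.6743
  → value = 0.6743
Under standard min/max:
  ε ∨ α = max(a, b) on (0.39, 0.11) = 0.39
  (ε ∨ α) ∨ δ = max(a, b) on (0.39, 0.40) = 0.40
  → value = 0.4000
|0.6743 − 0.4000| = 0.274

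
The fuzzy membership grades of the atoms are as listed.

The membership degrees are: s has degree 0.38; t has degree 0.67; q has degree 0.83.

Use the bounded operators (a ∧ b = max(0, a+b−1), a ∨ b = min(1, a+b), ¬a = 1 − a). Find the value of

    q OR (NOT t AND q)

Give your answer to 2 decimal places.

0.99

NOT t = 1 − 0.67 = 0.33
NOT t AND q = max(0, a+b−1) on (0.33, 0.83) = 0.16
q OR (NOT t AND q) = min(1, a+b) on (0.83, 0.16) = 0.99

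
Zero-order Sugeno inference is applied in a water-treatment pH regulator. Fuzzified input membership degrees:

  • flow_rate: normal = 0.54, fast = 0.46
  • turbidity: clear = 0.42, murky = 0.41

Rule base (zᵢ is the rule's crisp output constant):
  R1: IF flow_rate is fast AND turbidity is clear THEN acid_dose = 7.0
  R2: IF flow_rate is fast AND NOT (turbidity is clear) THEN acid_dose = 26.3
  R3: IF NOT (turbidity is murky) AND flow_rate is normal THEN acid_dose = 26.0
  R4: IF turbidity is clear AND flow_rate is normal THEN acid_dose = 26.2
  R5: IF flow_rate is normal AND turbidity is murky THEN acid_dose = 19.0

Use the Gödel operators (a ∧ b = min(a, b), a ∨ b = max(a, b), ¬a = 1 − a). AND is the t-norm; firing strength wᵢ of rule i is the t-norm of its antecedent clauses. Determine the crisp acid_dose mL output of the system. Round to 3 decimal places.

21.276

R1 (z=7.0): fast=0.46, clear=0.42; AND[min(a, b)] → w = 0.42
R2 (z=26.3): fast=0.46, ¬clear=1−0.42=0.58; AND[min(a, b)] → w = 0.46
R3 (z=26.0): ¬murky=1−0.41=0.59, normal=0.54; AND[min(a, b)] → w = 0.54
R4 (z=26.2): clear=0.42, normal=0.54; AND[min(a, b)] → w = 0.42
R5 (z=19.0): normal=0.54, murky=0.41; AND[min(a, b)] → w = 0.41
Weighted average = (0.42·7.0 + 0.46·26.3 + 0.54·26.0 + 0.42·26.2 + 0.41·19.0) / (0.42 + 0.46 + 0.54 + 0.42 + 0.41)
  = 47.8720 / 2.2500 = 21.276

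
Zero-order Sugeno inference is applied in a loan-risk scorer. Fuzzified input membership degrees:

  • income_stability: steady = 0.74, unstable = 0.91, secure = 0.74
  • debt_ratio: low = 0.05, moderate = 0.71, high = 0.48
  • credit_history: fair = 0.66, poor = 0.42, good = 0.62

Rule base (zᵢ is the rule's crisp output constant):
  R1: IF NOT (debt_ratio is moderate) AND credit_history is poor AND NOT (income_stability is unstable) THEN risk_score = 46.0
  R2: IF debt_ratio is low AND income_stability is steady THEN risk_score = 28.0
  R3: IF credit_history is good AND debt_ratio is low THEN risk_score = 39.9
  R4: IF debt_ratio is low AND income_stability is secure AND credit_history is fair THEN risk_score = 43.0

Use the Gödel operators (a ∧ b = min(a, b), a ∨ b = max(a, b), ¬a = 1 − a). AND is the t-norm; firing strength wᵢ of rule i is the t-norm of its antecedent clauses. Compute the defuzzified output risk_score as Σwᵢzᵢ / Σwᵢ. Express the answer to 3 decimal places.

R1 (z=46.0): ¬moderate=1−0.71=0.29, poor=0.42, ¬unstable=1−0.91=0.09; AND[min(a, b)] → w = 0.09
R2 (z=28.0): low=0.05, steady=0.74; AND[min(a, b)] → w = 0.05
R3 (z=39.9): good=0.62, low=0.05; AND[min(a, b)] → w = 0.05
R4 (z=43.0): low=0.05, secure=0.74, fair=0.66; AND[min(a, b)] → w = 0.05
Weighted average = (0.09·46.0 + 0.05·28.0 + 0.05·39.9 + 0.05·43.0) / (0.09 + 0.05 + 0.05 + 0.05)
  = 9.6850 / 0.2400 = 40.354

40.354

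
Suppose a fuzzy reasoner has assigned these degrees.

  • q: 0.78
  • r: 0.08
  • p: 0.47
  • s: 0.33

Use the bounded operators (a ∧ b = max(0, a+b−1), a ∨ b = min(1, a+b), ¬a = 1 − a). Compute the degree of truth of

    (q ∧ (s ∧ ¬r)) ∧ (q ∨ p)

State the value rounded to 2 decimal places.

0.03

¬r = 1 − 0.08 = 0.92
s ∧ ¬r = max(0, a+b−1) on (0.33, 0.92) = 0.25
q ∧ (s ∧ ¬r) = max(0, a+b−1) on (0.78, 0.25) = 0.03
q ∨ p = min(1, a+b) on (0.78, 0.47) = 1.00
(q ∧ (s ∧ ¬r)) ∧ (q ∨ p) = max(0, a+b−1) on (0.03, 1.00) = 0.03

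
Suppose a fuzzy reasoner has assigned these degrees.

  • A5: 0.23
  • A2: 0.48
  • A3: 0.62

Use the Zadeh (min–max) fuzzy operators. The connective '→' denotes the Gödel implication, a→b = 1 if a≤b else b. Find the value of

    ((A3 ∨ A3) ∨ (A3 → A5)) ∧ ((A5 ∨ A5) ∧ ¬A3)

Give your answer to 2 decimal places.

0.23

A3 ∨ A3 = max(a, b) on (0.62, 0.62) = 0.62
A3 → A5  [Gödel: 1 if a≤b else b] with a=0.62, b=0.23 → 0.23
(A3 ∨ A3) ∨ (A3 → A5) = max(a, b) on (0.62, 0.23) = 0.62
A5 ∨ A5 = max(a, b) on (0.23, 0.23) = 0.23
¬A3 = 1 − 0.62 = 0.38
(A5 ∨ A5) ∧ ¬A3 = min(a, b) on (0.23, 0.38) = 0.23
((A3 ∨ A3) ∨ (A3 → A5)) ∧ ((A5 ∨ A5) ∧ ¬A3) = min(a, b) on (0.62, 0.23) = 0.23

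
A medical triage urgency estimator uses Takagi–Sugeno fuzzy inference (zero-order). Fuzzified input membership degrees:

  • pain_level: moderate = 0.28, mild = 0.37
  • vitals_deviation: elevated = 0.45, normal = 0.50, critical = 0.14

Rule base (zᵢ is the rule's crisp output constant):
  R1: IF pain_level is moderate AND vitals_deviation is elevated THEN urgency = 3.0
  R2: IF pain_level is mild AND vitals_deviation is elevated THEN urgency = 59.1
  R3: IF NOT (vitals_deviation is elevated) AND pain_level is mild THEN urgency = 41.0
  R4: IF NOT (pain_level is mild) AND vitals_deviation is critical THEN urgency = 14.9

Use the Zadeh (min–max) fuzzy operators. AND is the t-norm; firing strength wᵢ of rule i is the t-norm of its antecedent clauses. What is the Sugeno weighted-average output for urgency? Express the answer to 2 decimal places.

34.45

R1 (z=3.0): moderate=0.28, elevated=0.45; AND[min(a, b)] → w = 0.28
R2 (z=59.1): mild=0.37, elevated=0.45; AND[min(a, b)] → w = 0.37
R3 (z=41.0): ¬elevated=1−0.45=0.55, mild=0.37; AND[min(a, b)] → w = 0.37
R4 (z=14.9): ¬mild=1−0.37=0.63, critical=0.14; AND[min(a, b)] → w = 0.14
Weighted average = (0.28·3.0 + 0.37·59.1 + 0.37·41.0 + 0.14·14.9) / (0.28 + 0.37 + 0.37 + 0.14)
  = 39.9630 / 1.1600 = 34.45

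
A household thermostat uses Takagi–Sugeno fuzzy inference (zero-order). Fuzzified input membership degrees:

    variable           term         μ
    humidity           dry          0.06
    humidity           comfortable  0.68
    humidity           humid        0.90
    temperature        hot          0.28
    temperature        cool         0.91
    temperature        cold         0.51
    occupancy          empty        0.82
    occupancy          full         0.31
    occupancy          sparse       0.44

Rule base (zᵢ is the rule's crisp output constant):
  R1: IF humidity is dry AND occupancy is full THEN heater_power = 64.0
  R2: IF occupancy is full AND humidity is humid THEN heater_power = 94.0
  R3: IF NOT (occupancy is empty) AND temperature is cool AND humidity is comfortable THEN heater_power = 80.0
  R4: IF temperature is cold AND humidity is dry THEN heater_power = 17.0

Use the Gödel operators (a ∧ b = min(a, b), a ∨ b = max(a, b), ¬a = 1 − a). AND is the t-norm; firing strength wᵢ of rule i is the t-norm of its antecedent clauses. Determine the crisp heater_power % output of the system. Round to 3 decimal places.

79.344

R1 (z=64.0): dry=0.06, full=0.31; AND[min(a, b)] → w = 0.06
R2 (z=94.0): full=0.31, humid=0.90; AND[min(a, b)] → w = 0.31
R3 (z=80.0): ¬empty=1−0.82=0.18, cool=0.91, comfortable=0.68; AND[min(a, b)] → w = 0.18
R4 (z=17.0): cold=0.51, dry=0.06; AND[min(a, b)] → w = 0.06
Weighted average = (0.06·64.0 + 0.31·94.0 + 0.18·80.0 + 0.06·17.0) / (0.06 + 0.31 + 0.18 + 0.06)
  = 48.4000 / 0.6100 = 79.344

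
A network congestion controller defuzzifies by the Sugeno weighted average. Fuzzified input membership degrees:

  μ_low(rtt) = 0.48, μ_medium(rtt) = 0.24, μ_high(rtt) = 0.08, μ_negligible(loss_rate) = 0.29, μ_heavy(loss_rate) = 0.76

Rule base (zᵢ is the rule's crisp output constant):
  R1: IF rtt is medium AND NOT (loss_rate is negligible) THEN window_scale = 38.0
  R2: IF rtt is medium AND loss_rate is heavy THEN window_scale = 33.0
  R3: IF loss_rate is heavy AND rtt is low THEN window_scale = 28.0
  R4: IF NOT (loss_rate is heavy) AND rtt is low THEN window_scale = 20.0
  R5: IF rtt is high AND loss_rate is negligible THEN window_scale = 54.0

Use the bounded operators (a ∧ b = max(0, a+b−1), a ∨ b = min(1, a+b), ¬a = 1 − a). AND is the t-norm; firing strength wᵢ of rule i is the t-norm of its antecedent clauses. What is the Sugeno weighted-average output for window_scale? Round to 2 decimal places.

R1 (z=38.0): medium=0.24, ¬negligible=1−0.29=0.71; AND[max(0, a+b−1)] → w = 0.00
R2 (z=33.0): medium=0.24, heavy=0.76; AND[max(0, a+b−1)] → w = 0.00
R3 (z=28.0): heavy=0.76, low=0.48; AND[max(0, a+b−1)] → w = 0.24
R4 (z=20.0): ¬heavy=1−0.76=0.24, low=0.48; AND[max(0, a+b−1)] → w = 0.00
R5 (z=54.0): high=0.08, negligible=0.29; AND[max(0, a+b−1)] → w = 0.00
Weighted average = (0.00·38.0 + 0.00·33.0 + 0.24·28.0 + 0.00·20.0 + 0.00·54.0) / (0.00 + 0.00 + 0.24 + 0.00 + 0.00)
  = 6.7200 / 0.2400 = 28.00

28.00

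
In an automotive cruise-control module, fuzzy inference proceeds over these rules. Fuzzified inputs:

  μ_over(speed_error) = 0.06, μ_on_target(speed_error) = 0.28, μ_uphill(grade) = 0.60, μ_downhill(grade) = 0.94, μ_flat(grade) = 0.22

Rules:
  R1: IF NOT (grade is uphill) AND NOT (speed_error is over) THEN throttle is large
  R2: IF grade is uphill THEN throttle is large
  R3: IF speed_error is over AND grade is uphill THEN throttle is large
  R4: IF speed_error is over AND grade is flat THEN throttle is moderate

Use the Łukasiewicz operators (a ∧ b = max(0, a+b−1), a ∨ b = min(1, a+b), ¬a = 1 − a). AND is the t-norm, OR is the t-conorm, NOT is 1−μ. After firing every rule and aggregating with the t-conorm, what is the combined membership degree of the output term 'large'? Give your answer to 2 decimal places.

R1: ¬uphill=1−0.60=0.40, ¬over=1−0.06=0.94; AND[max(0, a+b−1)] → w = 0.34
R2: uphill=0.60 → w = 0.60
R3: over=0.06, uphill=0.60; AND[max(0, a+b−1)] → w = 0.00
R4: over=0.06, flat=0.22; AND[max(0, a+b−1)] → w = 0.00
Rules with consequent 'large': {R1, R2, R3} → strengths 0.34, 0.60, 0.00
Aggregate via t-conorm [min(1, a+b)]: 0.94

0.94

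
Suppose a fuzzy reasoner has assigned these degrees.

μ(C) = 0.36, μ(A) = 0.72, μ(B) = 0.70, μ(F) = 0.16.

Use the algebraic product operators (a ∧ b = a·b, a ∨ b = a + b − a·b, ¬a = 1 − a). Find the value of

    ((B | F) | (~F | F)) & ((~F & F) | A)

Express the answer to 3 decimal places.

0.732

B | F = a + b − a·b on (0.7000, 0.1600) = 0.7480
~F = 1 − 0.1600 = 0.8400
~F | F = a + b − a·b on (0.8400, 0.1600) = 0.8656
(B | F) | (~F | F) = a + b − a·b on (0.7480, 0.8656) = 0.9661
~F = 1 − 0.1600 = 0.8400
~F & F = a·b on (0.8400, 0.1600) = 0.1344
(~F & F) | A = a + b − a·b on (0.1344, 0.7200) = 0.7576
((B | F) | (~F | F)) & ((~F & F) | A) = a·b on (0.9661, 0.7576) = 0.7320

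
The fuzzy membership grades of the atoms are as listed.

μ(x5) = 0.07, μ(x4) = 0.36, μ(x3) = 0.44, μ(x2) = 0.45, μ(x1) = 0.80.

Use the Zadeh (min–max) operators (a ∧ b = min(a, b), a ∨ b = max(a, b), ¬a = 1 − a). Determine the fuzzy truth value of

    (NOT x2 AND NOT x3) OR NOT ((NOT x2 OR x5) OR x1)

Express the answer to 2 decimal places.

0.55

NOT x2 = 1 − 0.45 = 0.55
NOT x3 = 1 − 0.44 = 0.56
NOT x2 AND NOT x3 = min(a, b) on (0.55, 0.56) = 0.55
NOT x2 = 1 − 0.45 = 0.55
NOT x2 OR x5 = max(a, b) on (0.55, 0.07) = 0.55
(NOT x2 OR x5) OR x1 = max(a, b) on (0.55, 0.80) = 0.80
NOT ((NOT x2 OR x5) OR x1) = 1 − 0.80 = 0.20
(NOT x2 AND NOT x3) OR NOT ((NOT x2 OR x5) OR x1) = max(a, b) on (0.55, 0.20) = 0.55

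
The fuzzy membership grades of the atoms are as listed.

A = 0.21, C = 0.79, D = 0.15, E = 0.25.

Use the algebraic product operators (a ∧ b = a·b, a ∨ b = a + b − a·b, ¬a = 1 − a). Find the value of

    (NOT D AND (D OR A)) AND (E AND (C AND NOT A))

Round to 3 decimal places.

NOT D = 1 − 0.1500 = 0.8500
D OR A = a + b − a·b on (0.1500, 0.2100) = 0.3285
NOT D AND (D OR A) = a·b on (0.8500, 0.3285) = 0.2792
NOT A = 1 − 0.2100 = 0.7900
C AND NOT A = a·b on (0.7900, 0.7900) = 0.6241
E AND (C AND NOT A) = a·b on (0.2500, 0.6241) = 0.1560
(NOT D AND (D OR A)) AND (E AND (C AND NOT A)) = a·b on (0.2792, 0.1560) = 0.0436

0.044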